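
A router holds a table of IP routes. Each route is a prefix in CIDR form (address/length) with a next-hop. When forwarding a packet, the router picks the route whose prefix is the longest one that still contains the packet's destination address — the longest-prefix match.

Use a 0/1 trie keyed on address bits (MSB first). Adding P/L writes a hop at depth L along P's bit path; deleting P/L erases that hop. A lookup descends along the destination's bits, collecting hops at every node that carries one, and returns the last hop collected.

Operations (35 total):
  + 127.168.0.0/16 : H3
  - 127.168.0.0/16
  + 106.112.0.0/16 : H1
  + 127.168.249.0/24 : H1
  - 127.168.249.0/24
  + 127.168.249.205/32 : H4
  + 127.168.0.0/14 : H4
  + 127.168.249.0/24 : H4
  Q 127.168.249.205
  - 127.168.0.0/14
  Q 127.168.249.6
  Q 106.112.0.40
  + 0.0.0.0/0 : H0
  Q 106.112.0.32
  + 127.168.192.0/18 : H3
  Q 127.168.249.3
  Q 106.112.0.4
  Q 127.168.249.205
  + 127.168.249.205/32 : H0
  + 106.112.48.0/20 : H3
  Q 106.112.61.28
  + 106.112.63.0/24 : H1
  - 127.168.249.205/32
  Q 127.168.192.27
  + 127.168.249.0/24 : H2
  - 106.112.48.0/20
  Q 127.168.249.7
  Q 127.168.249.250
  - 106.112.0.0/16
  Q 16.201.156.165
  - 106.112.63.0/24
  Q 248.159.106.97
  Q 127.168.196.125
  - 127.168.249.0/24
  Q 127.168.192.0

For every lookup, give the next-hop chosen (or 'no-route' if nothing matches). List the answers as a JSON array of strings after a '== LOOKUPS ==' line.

Trace:
  + 127.168.0.0/16 (H3) depth=16
  del 127.168.0.0/16 (clear depth 16)
  + 106.112.0.0/16 (H1) depth=16
  + 127.168.249.0/24 (H1) depth=24
  del 127.168.249.0/24 (clear depth 24)
  + 127.168.249.205/32 (H4) depth=32
  + 127.168.0.0/14 (H4) depth=14
  + 127.168.249.0/24 (H4) depth=24
  ? 127.168.249.205  path d0:-→d1:-→d2:-→d3:-→d4:-→d5:-→d6:-→d7:-→d8:-→d9:-→d10:-→d11:-→d12:-→d13:-→d14:H4→d15:-→d16:-→d17:-→d18:-→d19:-→d20:-→d21:-→d22:-→d23:-→d24:H4→d25:-→d26:-→d27:-→d28:-→d29:-→d30:-→d31:-→d32:H4  best=H4
  del 127.168.0.0/14 (clear depth 14)
  ? 127.168.249.6  path d0:-→d1:-→d2:-→d3:-→d4:-→d5:-→d6:-→d7:-→d8:-→d9:-→d10:-→d11:-→d12:-→d13:-→d14:-→d15:-→d16:-→d17:-→d18:-→d19:-→d20:-→d21:-→d22:-→d23:-→d24:H4  best=H4
  ? 106.112.0.40  path d0:-→d1:-→d2:-→d3:-→d4:-→d5:-→d6:-→d7:-→d8:-→d9:-→d10:-→d11:-→d12:-→d13:-→d14:-→d15:-→d16:H1  best=H1
  + 0.0.0.0/0 (H0) depth=0
  ? 106.112.0.32  path d0:H0→d1:-→d2:-→d3:-→d4:-→d5:-→d6:-→d7:-→d8:-→d9:-→d10:-→d11:-→d12:-→d13:-→d14:-→d15:-→d16:H1  best=H1
  + 127.168.192.0/18 (H3) depth=18
  ? 127.168.249.3  path d0:H0→d1:-→d2:-→d3:-→d4:-→d5:-→d6:-→d7:-→d8:-→d9:-→d10:-→d11:-→d12:-→d13:-→d14:-→d15:-→d16:-→d17:-→d18:H3→d19:-→d20:-→d21:-→d22:-→d23:-→d24:H4  best=H4
  ? 106.112.0.4  path d0:H0→d1:-→d2:-→d3:-→d4:-→d5:-→d6:-→d7:-→d8:-→d9:-→d10:-→d11:-→d12:-→d13:-→d14:-→d15:-→d16:H1  best=H1
  ? 127.168.249.205  path d0:H0→d1:-→d2:-→d3:-→d4:-→d5:-→d6:-→d7:-→d8:-→d9:-→d10:-→d11:-→d12:-→d13:-→d14:-→d15:-→d16:-→d17:-→d18:H3→d19:-→d20:-→d21:-→d22:-→d23:-→d24:H4→d25:-→d26:-→d27:-→d28:-→d29:-→d30:-→d31:-→d32:H4  best=H4
  + 127.168.249.205/32 (H0) depth=32
  + 106.112.48.0/20 (H3) depth=20
  ? 106.112.61.28  path d0:H0→d1:-→d2:-→d3:-→d4:-→d5:-→d6:-→d7:-→d8:-→d9:-→d10:-→d11:-→d12:-→d13:-→d14:-→d15:-→d16:H1→d17:-→d18:-→d19:-→d20:H3  best=H3
  + 106.112.63.0/24 (H1) depth=24
  del 127.168.249.205/32 (clear depth 32)
  ? 127.168.192.27  path d0:H0→d1:-→d2:-→d3:-→d4:-→d5:-→d6:-→d7:-→d8:-→d9:-→d10:-→d11:-→d12:-→d13:-→d14:-→d15:-→d16:-→d17:-→d18:H3  best=H3
  + 127.168.249.0/24 (H2) depth=24
  del 106.112.48.0/20 (clear depth 20)
  ? 127.168.249.7  path d0:H0→d1:-→d2:-→d3:-→d4:-→d5:-→d6:-→d7:-→d8:-→d9:-→d10:-→d11:-→d12:-→d13:-→d14:-→d15:-→d16:-→d17:-→d18:H3→d19:-→d20:-→d21:-→d22:-→d23:-→d24:H2  best=H2
  ? 127.168.249.250  path d0:H0→d1:-→d2:-→d3:-→d4:-→d5:-→d6:-→d7:-→d8:-→d9:-→d10:-→d11:-→d12:-→d13:-→d14:-→d15:-→d16:-→d17:-→d18:H3→d19:-→d20:-→d21:-→d22:-→d23:-→d24:H2→d25:-→d26:-  best=H2
  del 106.112.0.0/16 (clear depth 16)
  ? 16.201.156.165  path d0:H0→d1:-  best=H0
  del 106.112.63.0/24 (clear depth 24)
  ? 248.159.106.97  path d0:H0  best=H0
  ? 127.168.196.125  path d0:H0→d1:-→d2:-→d3:-→d4:-→d5:-→d6:-→d7:-→d8:-→d9:-→d10:-→d11:-→d12:-→d13:-→d14:-→d15:-→d16:-→d17:-→d18:H3  best=H3
  del 127.168.249.0/24 (clear depth 24)
  ? 127.168.192.0  path d0:H0→d1:-→d2:-→d3:-→d4:-→d5:-→d6:-→d7:-→d8:-→d9:-→d10:-→d11:-→d12:-→d13:-→d14:-→d15:-→d16:-→d17:-→d18:H3  best=H3

== LOOKUPS ==
["H4","H4","H1","H1","H4","H1","H4","H3","H3","H2","H2","H0","H0","H3","H3"]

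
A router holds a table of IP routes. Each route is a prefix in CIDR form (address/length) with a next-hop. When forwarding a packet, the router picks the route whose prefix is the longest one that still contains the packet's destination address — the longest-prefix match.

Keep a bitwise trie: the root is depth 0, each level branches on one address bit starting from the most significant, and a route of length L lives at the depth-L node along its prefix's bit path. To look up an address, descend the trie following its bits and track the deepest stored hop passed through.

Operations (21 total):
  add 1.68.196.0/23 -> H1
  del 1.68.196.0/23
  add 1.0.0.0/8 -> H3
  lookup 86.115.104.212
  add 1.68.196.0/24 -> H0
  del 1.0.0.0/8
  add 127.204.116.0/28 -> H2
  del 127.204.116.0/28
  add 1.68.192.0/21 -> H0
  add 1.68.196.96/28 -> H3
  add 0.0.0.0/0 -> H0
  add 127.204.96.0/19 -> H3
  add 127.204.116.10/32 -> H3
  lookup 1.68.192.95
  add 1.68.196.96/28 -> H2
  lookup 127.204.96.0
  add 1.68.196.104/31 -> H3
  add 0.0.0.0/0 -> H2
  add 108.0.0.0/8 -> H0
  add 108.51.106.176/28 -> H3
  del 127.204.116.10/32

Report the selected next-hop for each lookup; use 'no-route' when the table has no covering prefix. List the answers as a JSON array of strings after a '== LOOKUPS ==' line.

Apply in order:
  add 1.68.196.0/23 -> H1 at depth 23
  del 1.68.196.0/23 (clear depth 23)
  add 1.0.0.0/8 -> H3 at depth 8
  Q 86.115.104.212: descend 0 ; hops seen [∅] ; pick no-route
  add 1.68.196.0/24 -> H0 at depth 24
  del 1.0.0.0/8 (clear depth 8)
  add 127.204.116.0/28 -> H2 at depth 28
  del 127.204.116.0/28 (clear depth 28)
  add 1.68.192.0/21 -> H0 at depth 21
  add 1.68.196.96/28 -> H3 at depth 28
  add 0.0.0.0/0 -> H0 at depth 0
  add 127.204.96.0/19 -> H3 at depth 19
  add 127.204.116.10/32 -> H3 at depth 32
  Q 1.68.192.95: descend 000000010100010011000 ; hops seen [H0,H0] ; pick H0
  add 1.68.196.96/28 -> H2 at depth 28
  Q 127.204.96.0: descend 0111111111001100011 ; hops seen [H0,H3] ; pick H3
  add 1.68.196.104/31 -> H3 at depth 31
  add 0.0.0.0/0 -> H2 at depth 0
  add 108.0.0.0/8 -> H0 at depth 8
  add 108.51.106.176/28 -> H3 at depth 28
  del 127.204.116.10/32 (clear depth 32)

== LOOKUPS ==
["no-route","H0","H3"]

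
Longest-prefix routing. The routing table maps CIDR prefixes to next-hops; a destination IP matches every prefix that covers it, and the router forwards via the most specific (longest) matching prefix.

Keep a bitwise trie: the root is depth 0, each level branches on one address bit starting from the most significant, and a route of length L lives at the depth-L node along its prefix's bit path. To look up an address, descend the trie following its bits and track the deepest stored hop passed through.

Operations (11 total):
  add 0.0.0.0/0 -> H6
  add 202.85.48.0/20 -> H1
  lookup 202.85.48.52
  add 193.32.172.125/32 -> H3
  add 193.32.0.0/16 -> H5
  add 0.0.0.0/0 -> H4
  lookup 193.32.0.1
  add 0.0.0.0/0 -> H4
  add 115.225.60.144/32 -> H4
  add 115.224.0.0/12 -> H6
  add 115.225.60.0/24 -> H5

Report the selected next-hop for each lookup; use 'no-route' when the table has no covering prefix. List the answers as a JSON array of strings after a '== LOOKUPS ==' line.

Trace:
  add 0.0.0.0/0 -> H6 at depth 0
  add 202.85.48.0/20 -> H1 at depth 20
  lookup 202.85.48.52: bits 11001010010101010011 walk d0:H6→d1:-→d2:-→d3:-→d4:-→d5:-→d6:-→d7:-→d8:-→d9:-→d10:-→d11:-→d12:-→d13:-→d14:-→d15:-→d16:-→d17:-→d18:-→d19:-→d20:H1 -> H1
  add 193.32.172.125/32 -> H3 at depth 32
  add 193.32.0.0/16 -> H5 at depth 16
  add 0.0.0.0/0 -> H4 at depth 0
  lookup 193.32.0.1: bits 1100000100100000 walk d0:H4→d1:-→d2:-→d3:-→d4:-→d5:-→d6:-→d7:-→d8:-→d9:-→d10:-→d11:-→d12:-→d13:-→d14:-→d15:-→d16:H5 -> H5
  add 0.0.0.0/0 -> H4 at depth 0
  add 115.225.60.144/32 -> H4 at depth 32
  add 115.224.0.0/12 -> H6 at depth 12
  add 115.225.60.0/24 -> H5 at depth 24

== LOOKUPS ==
["H1","H5"]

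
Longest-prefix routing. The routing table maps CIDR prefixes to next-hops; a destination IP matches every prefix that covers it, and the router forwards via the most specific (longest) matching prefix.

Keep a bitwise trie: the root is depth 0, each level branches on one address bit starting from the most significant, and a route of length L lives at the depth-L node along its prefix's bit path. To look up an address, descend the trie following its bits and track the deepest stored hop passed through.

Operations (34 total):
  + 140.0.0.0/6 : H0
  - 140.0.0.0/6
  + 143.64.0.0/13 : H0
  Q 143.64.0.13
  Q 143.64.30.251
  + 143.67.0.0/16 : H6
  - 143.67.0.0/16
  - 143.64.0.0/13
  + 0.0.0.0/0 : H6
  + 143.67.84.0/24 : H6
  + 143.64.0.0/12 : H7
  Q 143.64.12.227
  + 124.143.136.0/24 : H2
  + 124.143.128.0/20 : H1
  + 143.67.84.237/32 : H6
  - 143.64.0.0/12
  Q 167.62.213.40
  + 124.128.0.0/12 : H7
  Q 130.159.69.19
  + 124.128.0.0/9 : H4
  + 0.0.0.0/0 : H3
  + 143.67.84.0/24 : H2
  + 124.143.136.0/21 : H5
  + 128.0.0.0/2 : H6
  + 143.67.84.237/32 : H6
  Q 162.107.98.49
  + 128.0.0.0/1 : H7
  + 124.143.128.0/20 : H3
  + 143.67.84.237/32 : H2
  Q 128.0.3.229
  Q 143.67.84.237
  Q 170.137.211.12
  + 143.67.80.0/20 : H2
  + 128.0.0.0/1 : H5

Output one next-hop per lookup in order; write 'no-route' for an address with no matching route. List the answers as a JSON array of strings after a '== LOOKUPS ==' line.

Apply in order:
  add 140.0.0.0/6 -> H0 at depth 6
  del 140.0.0.0/6 (clear depth 6)
  add 143.64.0.0/13 -> H0 at depth 13
  ? 143.64.0.13  path d0:-→d1:-→d2:-→d3:-→d4:-→d5:-→d6:-→d7:-→d8:-→d9:-→d10:-→d11:-→d12:-→d13:H0  best=H0
  ? 143.64.30.251  path d0:-→d1:-→d2:-→d3:-→d4:-→d5:-→d6:-→d7:-→d8:-→d9:-→d10:-→d11:-→d12:-→d13:H0  best=H0
  add 143.67.0.0/16 -> H6 at depth 16
  del 143.67.0.0/16 (clear depth 16)
  del 143.64.0.0/13 (clear depth 13)
  add 0.0.0.0/0 -> H6 at depth 0
  add 143.67.84.0/24 -> H6 at depth 24
  add 143.64.0.0/12 -> H7 at depth 12
  ? 143.64.12.227  path d0:H6→d1:-→d2:-→d3:-→d4:-→d5:-→d6:-→d7:-→d8:-→d9:-→d10:-→d11:-→d12:H7→d13:-→d14:-  best=H7
  add 124.143.136.0/24 -> H2 at depth 24
  add 124.143.128.0/20 -> H1 at depth 20
  add 143.67.84.237/32 -> H6 at depth 32
  del 143.64.0.0/12 (clear depth 12)
  ? 167.62.213.40  path d0:H6→d1:-→d2:-  best=H6
  add 124.128.0.0/12 -> H7 at depth 12
  ? 130.159.69.19  path d0:H6→d1:-→d2:-→d3:-→d4:-  best=H6
  add 124.128.0.0/9 -> H4 at depth 9
  add 0.0.0.0/0 -> H3 at depth 0
  add 143.67.84.0/24 -> H2 at depth 24
  add 124.143.136.0/21 -> H5 at depth 21
  add 128.0.0.0/2 -> H6 at depth 2
  add 143.67.84.237/32 -> H6 at depth 32
  ? 162.107.98.49  path d0:H3→d1:-→d2:H6  best=H6
  add 128.0.0.0/1 -> H7 at depth 1
  add 124.143.128.0/20 -> H3 at depth 20
  add 143.67.84.237/32 -> H2 at depth 32
  ? 128.0.3.229  path d0:H3→d1:H7→d2:H6→d3:-→d4:-  best=H6
  ? 143.67.84.237  path d0:H3→d1:H7→d2:H6→d3:-→d4:-→d5:-→d6:-→d7:-→d8:-→d9:-→d10:-→d11:-→d12:-→d13:-→d14:-→d15:-→d16:-→d17:-→d18:-→d19:-→d20:-→d21:-→d22:-→d23:-→d24:H2→d25:-→d26:-→d27:-→d28:-→d29:-→d30:-→d31:-→d32:H2  best=H2
  ? 170.137.211.12  path d0:H3→d1:H7→d2:H6  best=H6
  add 143.67.80.0/20 -> H2 at depth 20
  add 128.0.0.0/1 -> H5 at depth 1

== LOOKUPS ==
["H0","H0","H7","H6","H6","H6","H6","H2","H6"]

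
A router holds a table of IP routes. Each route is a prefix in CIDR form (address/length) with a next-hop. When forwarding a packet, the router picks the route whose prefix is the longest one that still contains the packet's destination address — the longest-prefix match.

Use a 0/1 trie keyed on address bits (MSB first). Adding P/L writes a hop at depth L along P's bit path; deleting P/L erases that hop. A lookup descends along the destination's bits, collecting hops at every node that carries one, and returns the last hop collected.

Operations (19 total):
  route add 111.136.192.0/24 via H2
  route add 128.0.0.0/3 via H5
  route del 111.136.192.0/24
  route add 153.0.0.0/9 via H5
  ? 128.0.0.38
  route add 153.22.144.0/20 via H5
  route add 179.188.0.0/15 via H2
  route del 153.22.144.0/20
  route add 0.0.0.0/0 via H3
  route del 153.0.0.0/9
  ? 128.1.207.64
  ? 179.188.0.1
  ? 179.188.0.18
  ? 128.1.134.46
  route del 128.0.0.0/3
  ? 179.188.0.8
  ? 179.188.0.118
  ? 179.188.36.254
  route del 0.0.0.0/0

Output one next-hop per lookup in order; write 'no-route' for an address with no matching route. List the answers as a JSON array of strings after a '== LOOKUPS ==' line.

Process each operation:
  + 111.136.192.0/24 (H2) depth=24
  + 128.0.0.0/3 (H5) depth=3
  - 111.136.192.0/24 clear@24
  + 153.0.0.0/9 (H5) depth=9
  lookup 128.0.0.38: bits 100 walk d0:-→d1:-→d2:-→d3:H5 -> H5
  + 153.22.144.0/20 (H5) depth=20
  + 179.188.0.0/15 (H2) depth=15
  - 153.22.144.0/20 clear@20
  + 0.0.0.0/0 (H3) depth=0
  - 153.0.0.0/9 clear@9
  lookup 128.1.207.64: bits 100 walk d0:H3→d1:-→d2:-→d3:H5 -> H5
  lookup 179.188.0.1: bits 101100111011110 walk d0:H3→d1:-→d2:-→d3:-→d4:-→d5:-→d6:-→d7:-→d8:-→d9:-→d10:-→d11:-→d12:-→d13:-→d14:-→d15:H2 -> H2
  lookup 179.188.0.18: bits 101100111011110 walk d0:H3→d1:-→d2:-→d3:-→d4:-→d5:-→d6:-→d7:-→d8:-→d9:-→d10:-→d11:-→d12:-→d13:-→d14:-→d15:H2 -> H2
  lookup 128.1.134.46: bits 100 walk d0:H3→d1:-→d2:-→d3:H5 -> H5
  - 128.0.0.0/3 clear@3
  lookup 179.188.0.8: bits 101100111011110 walk d0:H3→d1:-→d2:-→d3:-→d4:-→d5:-→d6:-→d7:-→d8:-→d9:-→d10:-→d11:-→d12:-→d13:-→d14:-→d15:H2 -> H2
  lookup 179.188.0.118: bits 101100111011110 walk d0:H3→d1:-→d2:-→d3:-→d4:-→d5:-→d6:-→d7:-→d8:-→d9:-→d10:-→d11:-→d12:-→d13:-→d14:-→d15:H2 -> H2
  lookup 179.188.36.254: bits 101100111011110 walk d0:H3→d1:-→d2:-→d3:-→d4:-→d5:-→d6:-→d7:-→d8:-→d9:-→d10:-→d11:-→d12:-→d13:-→d14:-→d15:H2 -> H2
  - 0.0.0.0/0 clear@0

== LOOKUPS ==
["H5","H5","H2","H2","H5","H2","H2","H2"]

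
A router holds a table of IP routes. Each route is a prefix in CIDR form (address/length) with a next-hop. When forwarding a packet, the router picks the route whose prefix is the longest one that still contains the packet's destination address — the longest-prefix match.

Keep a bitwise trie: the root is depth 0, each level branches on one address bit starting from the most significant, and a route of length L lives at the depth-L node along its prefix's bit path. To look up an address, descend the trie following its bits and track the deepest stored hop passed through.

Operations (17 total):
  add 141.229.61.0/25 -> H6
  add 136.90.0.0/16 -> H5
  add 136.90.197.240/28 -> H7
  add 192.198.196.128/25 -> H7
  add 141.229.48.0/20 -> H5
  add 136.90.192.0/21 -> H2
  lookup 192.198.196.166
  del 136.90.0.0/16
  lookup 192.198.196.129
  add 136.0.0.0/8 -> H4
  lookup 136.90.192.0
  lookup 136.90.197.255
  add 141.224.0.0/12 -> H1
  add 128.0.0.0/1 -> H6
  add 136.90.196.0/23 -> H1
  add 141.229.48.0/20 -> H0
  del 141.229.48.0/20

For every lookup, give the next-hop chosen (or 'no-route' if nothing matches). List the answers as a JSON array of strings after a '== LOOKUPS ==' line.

Trace:
  + 141.229.61.0/25 (H6) depth=25
  + 136.90.0.0/16 (H5) depth=16
  + 136.90.197.240/28 (H7) depth=28
  + 192.198.196.128/25 (H7) depth=25
  + 141.229.48.0/20 (H5) depth=20
  + 136.90.192.0/21 (H2) depth=21
  ? 192.198.196.166  path d0:-→d1:-→d2:-→d3:-→d4:-→d5:-→d6:-→d7:-→d8:-→d9:-→d10:-→d11:-→d12:-→d13:-→d14:-→d15:-→d16:-→d17:-→d18:-→d19:-→d20:-→d21:-→d22:-→d23:-→d24:-→d25:H7  best=H7
  - 136.90.0.0/16 clear@16
  ? 192.198.196.129  path d0:-→d1:-→d2:-→d3:-→d4:-→d5:-→d6:-→d7:-→d8:-→d9:-→d10:-→d11:-→d12:-→d13:-→d14:-→d15:-→d16:-→d17:-→d18:-→d19:-→d20:-→d21:-→d22:-→d23:-→d24:-→d25:H7  best=H7
  + 136.0.0.0/8 (H4) depth=8
  ? 136.90.192.0  path d0:-→d1:-→d2:-→d3:-→d4:-→d5:-→d6:-→d7:-→d8:H4→d9:-→d10:-→d11:-→d12:-→d13:-→d14:-→d15:-→d16:-→d17:-→d18:-→d19:-→d20:-→d21:H2  best=H2
  ? 136.90.197.255  path d0:-→d1:-→d2:-→d3:-→d4:-→d5:-→d6:-→d7:-→d8:H4→d9:-→d10:-→d11:-→d12:-→d13:-→d14:-→d15:-→d16:-→d17:-→d18:-→d19:-→d20:-→d21:H2→d22:-→d23:-→d24:-→d25:-→d26:-→d27:-→d28:H7  best=H7
  + 141.224.0.0/12 (H1) depth=12
  + 128.0.0.0/1 (H6) depth=1
  + 136.90.196.0/23 (H1) depth=23
  + 141.229.48.0/20 (H0) depth=20
  - 141.229.48.0/20 clear@20

== LOOKUPS ==
["H7","H7","H2","H7"]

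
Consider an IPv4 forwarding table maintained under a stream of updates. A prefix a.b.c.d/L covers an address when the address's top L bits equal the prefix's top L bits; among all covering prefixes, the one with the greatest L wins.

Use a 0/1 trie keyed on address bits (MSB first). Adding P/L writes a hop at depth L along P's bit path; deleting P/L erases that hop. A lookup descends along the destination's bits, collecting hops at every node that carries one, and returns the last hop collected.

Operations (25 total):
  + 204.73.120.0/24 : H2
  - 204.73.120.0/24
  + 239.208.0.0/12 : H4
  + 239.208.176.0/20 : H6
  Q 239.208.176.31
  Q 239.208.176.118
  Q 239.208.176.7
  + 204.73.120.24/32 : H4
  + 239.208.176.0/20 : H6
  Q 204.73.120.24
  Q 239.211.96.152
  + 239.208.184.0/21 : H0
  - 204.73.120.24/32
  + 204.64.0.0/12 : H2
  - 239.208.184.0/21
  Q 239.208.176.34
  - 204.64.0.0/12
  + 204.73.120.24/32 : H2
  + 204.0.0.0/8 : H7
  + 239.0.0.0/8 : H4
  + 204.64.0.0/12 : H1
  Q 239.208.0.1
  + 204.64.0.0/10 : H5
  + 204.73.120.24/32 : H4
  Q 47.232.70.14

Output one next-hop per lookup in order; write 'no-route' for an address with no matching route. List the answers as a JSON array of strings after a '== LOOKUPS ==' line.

Trace:
  add 204.73.120.0/24 -> H2 at depth 24
  - 204.73.120.0/24 clear@24
  add 239.208.0.0/12 -> H4 at depth 12
  add 239.208.176.0/20 -> H6 at depth 20
  Q 239.208.176.31: descend 11101111110100001011 ; hops seen [H4,H6] ; pick H6
  Q 239.208.176.118: descend 11101111110100001011 ; hops seen [H4,H6] ; pick H6
  Q 239.208.176.7: descend 11101111110100001011 ; hops seen [H4,H6] ; pick H6
  add 204.73.120.24/32 -> H4 at depth 32
  add 239.208.176.0/20 -> H6 at depth 20
  Q 204.73.120.24: descend 11001100010010010111100000011000 ; hops seen [H4] ; pick H4
  Q 239.211.96.152: descend 11101111110100 ; hops seen [H4] ; pick H4
  add 239.208.184.0/21 -> H0 at depth 21
  - 204.73.120.24/32 clear@32
  add 204.64.0.0/12 -> H2 at depth 12
  - 239.208.184.0/21 clear@21
  Q 239.208.176.34: descend 11101111110100001011 ; hops seen [H4,H6] ; pick H6
  - 204.64.0.0/12 clear@12
  add 204.73.120.24/32 -> H2 at depth 32
  add 204.0.0.0/8 -> H7 at depth 8
  add 239.0.0.0/8 -> H4 at depth 8
  add 204.64.0.0/12 -> H1 at depth 12
  Q 239.208.0.1: descend 1110111111010000 ; hops seen [H4,H4] ; pick H4
  add 204.64.0.0/10 -> H5 at depth 10
  add 204.73.120.24/32 -> H4 at depth 32
  Q 47.232.70.14: descend ε ; hops seen [∅] ; pick no-route

== LOOKUPS ==
["H6","H6","H6","H4","H4","H6","H4","no-route"]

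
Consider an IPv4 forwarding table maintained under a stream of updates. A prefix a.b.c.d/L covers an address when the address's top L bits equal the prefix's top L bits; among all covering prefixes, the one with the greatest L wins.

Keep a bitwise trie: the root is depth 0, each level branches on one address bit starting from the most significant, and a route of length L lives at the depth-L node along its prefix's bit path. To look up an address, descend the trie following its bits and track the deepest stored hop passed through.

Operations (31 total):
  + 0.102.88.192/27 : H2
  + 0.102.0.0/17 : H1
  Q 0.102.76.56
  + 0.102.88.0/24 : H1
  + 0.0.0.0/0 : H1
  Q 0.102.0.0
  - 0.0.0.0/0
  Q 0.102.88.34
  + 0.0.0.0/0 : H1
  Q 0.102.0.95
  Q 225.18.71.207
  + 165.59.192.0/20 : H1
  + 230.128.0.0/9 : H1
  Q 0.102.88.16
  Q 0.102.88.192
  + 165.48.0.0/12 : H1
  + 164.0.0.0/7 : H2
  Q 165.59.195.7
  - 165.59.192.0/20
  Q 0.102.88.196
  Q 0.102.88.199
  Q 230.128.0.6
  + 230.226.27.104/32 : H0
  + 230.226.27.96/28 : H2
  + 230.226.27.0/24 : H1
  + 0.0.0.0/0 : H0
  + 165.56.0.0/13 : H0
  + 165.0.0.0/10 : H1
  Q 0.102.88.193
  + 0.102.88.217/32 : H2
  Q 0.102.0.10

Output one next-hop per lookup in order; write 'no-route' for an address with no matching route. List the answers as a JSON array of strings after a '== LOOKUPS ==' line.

Trace:
  + 0.102.88.192/27 (H2) depth=27
  + 0.102.0.0/17 (H1) depth=17
  ? 0.102.76.56  path d0:-→d1:-→d2:-→d3:-→d4:-→d5:-→d6:-→d7:-→d8:-→d9:-→d10:-→d11:-→d12:-→d13:-→d14:-→d15:-→d16:-→d17:H1→d18:-→d19:-  best=H1
  + 0.102.88.0/24 (H1) depth=24
  + 0.0.0.0/0 (H1) depth=0
  ? 0.102.0.0  path d0:H1→d1:-→d2:-→d3:-→d4:-→d5:-→d6:-→d7:-→d8:-→d9:-→d10:-→d11:-→d12:-→d13:-→d14:-→d15:-→d16:-→d17:H1  best=H1
  - 0.0.0.0/0 clear@0
  ? 0.102.88.34  path d0:-→d1:-→d2:-→d3:-→d4:-→d5:-→d6:-→d7:-→d8:-→d9:-→d10:-→d11:-→d12:-→d13:-→d14:-→d15:-→d16:-→d17:H1→d18:-→d19:-→d20:-→d21:-→d22:-→d23:-→d24:H1  best=H1
  + 0.0.0.0/0 (H1) depth=0
  ? 0.102.0.95  path d0:H1→d1:-→d2:-→d3:-→d4:-→d5:-→d6:-→d7:-→d8:-→d9:-→d10:-→d11:-→d12:-→d13:-→d14:-→d15:-→d16:-→d17:H1  best=H1
  ? 225.18.71.207  path d0:H1  best=H1
  + 165.59.192.0/20 (H1) depth=20
  + 230.128.0.0/9 (H1) depth=9
  ? 0.102.88.16  path d0:H1→d1:-→d2:-→d3:-→d4:-→d5:-→d6:-→d7:-→d8:-→d9:-→d10:-→d11:-→d12:-→d13:-→d14:-→d15:-→d16:-→d17:H1→d18:-→d19:-→d20:-→d21:-→d22:-→d23:-→d24:H1  best=H1
  ? 0.102.88.192  path d0:H1→d1:-→d2:-→d3:-→d4:-→d5:-→d6:-→d7:-→d8:-→d9:-→d10:-→d11:-→d12:-→d13:-→d14:-→d15:-→d16:-→d17:H1→d18:-→d19:-→d20:-→d21:-→d22:-→d23:-→d24:H1→d25:-→d26:-→d27:H2  best=H2
  + 165.48.0.0/12 (H1) depth=12
  + 164.0.0.0/7 (H2) depth=7
  ? 165.59.195.7  path d0:H1→d1:-→d2:-→d3:-→d4:-→d5:-→d6:-→d7:H2→d8:-→d9:-→d10:-→d11:-→d12:H1→d13:-→d14:-→d15:-→d16:-→d17:-→d18:-→d19:-→d20:H1  best=H1
  - 165.59.192.0/20 clear@20
  ? 0.102.88.196  path d0:H1→d1:-→d2:-→d3:-→d4:-→d5:-→d6:-→d7:-→d8:-→d9:-→d10:-→d11:-→d12:-→d13:-→d14:-→d15:-→d16:-→d17:H1→d18:-→d19:-→d20:-→d21:-→d22:-→d23:-→d24:H1→d25:-→d26:-→d27:H2  best=H2
  ? 0.102.88.199  path d0:H1→d1:-→d2:-→d3:-→d4:-→d5:-→d6:-→d7:-→d8:-→d9:-→d10:-→d11:-→d12:-→d13:-→d14:-→d15:-→d16:-→d17:H1→d18:-→d19:-→d20:-→d21:-→d22:-→d23:-→d24:H1→d25:-→d26:-→d27:H2  best=H2
  ? 230.128.0.6  path d0:H1→d1:-→d2:-→d3:-→d4:-→d5:-→d6:-→d7:-→d8:-→d9:H1  best=H1
  + 230.226.27.104/32 (H0) depth=32
  + 230.226.27.96/28 (H2) depth=28
  + 230.226.27.0/24 (H1) depth=24
  + 0.0.0.0/0 (H0) depth=0
  + 165.56.0.0/13 (H0) depth=13
  + 165.0.0.0/10 (H1) depth=10
  ? 0.102.88.193  path d0:H0→d1:-→d2:-→d3:-→d4:-→d5:-→d6:-→d7:-→d8:-→d9:-→d10:-→d11:-→d12:-→d13:-→d14:-→d15:-→d16:-→d17:H1→d18:-→d19:-→d20:-→d21:-→d22:-→d23:-→d24:H1→d25:-→d26:-→d27:H2  best=H2
  + 0.102.88.217/32 (H2) depth=32
  ? 0.102.0.10  path d0:H0→d1:-→d2:-→d3:-→d4:-→d5:-→d6:-→d7:-→d8:-→d9:-→d10:-→d11:-→d12:-→d13:-→d14:-→d15:-→d16:-→d17:H1  best=H1

== LOOKUPS ==
["H1","H1","H1","H1","H1","H1","H2","H1","H2","H2","H1","H2","H1"]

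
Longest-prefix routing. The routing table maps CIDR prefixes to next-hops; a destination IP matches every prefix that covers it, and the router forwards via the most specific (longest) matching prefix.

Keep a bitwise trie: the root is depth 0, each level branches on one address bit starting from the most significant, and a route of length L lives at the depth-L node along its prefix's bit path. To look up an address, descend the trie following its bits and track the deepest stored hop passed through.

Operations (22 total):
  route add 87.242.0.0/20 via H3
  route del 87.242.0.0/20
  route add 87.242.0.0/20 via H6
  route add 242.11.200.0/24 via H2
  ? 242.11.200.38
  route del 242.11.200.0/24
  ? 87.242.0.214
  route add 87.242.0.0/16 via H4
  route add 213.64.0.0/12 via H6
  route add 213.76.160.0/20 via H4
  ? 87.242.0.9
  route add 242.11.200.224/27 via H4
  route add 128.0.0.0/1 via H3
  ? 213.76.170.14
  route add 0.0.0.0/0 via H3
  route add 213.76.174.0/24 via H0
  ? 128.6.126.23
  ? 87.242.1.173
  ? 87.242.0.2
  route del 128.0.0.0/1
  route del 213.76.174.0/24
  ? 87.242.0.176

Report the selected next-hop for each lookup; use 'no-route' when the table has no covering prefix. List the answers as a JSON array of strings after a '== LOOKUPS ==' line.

Apply in order:
  add 87.242.0.0/20 -> H3 at depth 20
  del 87.242.0.0/20 (clear depth 20)
  add 87.242.0.0/20 -> H6 at depth 20
  add 242.11.200.0/24 -> H2 at depth 24
  lookup 242.11.200.38: bits 111100100000101111001000 walk d0:-→d1:-→d2:-→d3:-→d4:-→d5:-→d6:-→d7:-→d8:-→d9:-→d10:-→d11:-→d12:-→d13:-→d14:-→d15:-→d16:-→d17:-→d18:-→d19:-→d20:-→d21:-→d22:-→d23:-→d24:H2 -> H2
  del 242.11.200.0/24 (clear depth 24)
  lookup 87.242.0.214: bits 01010111111100100000 walk d0:-→d1:-→d2:-→d3:-→d4:-→d5:-→d6:-→d7:-→d8:-→d9:-→d10:-→d11:-→d12:-→d13:-→d14:-→d15:-→d16:-→d17:-→d18:-→d19:-→d20:H6 -> H6
  add 87.242.0.0/16 -> H4 at depth 16
  add 213.64.0.0/12 -> H6 at depth 12
  add 213.76.160.0/20 -> H4 at depth 20
  lookup 87.242.0.9: bits 01010111111100100000 walk d0:-→d1:-→d2:-→d3:-→d4:-→d5:-→d6:-→d7:-→d8:-→d9:-→d10:-→d11:-→d12:-→d13:-→d14:-→d15:-→d16:H4→d17:-→d18:-→d19:-→d20:H6 -> H6
  add 242.11.200.224/27 -> H4 at depth 27
  add 128.0.0.0/1 -> H3 at depth 1
  lookup 213.76.170.14: bits 11010101010011001010 walk d0:-→d1:H3→d2:-→d3:-→d4:-→d5:-→d6:-→d7:-→d8:-→d9:-→d10:-→d11:-→d12:H6→d13:-→d14:-→d15:-→d16:-→d17:-→d18:-→d19:-→d20:H4 -> H4
  add 0.0.0.0/0 -> H3 at depth 0
  add 213.76.174.0/24 -> H0 at depth 24
  lookup 128.6.126.23: bits 1 walk d0:H3→d1:H3 -> H3
  lookup 87.242.1.173: bits 01010111111100100000 walk d0:H3→d1:-→d2:-→d3:-→d4:-→d5:-→d6:-→d7:-→d8:-→d9:-→d10:-→d11:-→d12:-→d13:-→d14:-→d15:-→d16:H4→d17:-→d18:-→d19:-→d20:H6 -> H6
  lookup 87.242.0.2: bits 01010111111100100000 walk d0:H3→d1:-→d2:-→d3:-→d4:-→d5:-→d6:-→d7:-→d8:-→d9:-→d10:-→d11:-→d12:-→d13:-→d14:-→d15:-→d16:H4→d17:-→d18:-→d19:-→d20:H6 -> H6
  del 128.0.0.0/1 (clear depth 1)
  del 213.76.174.0/24 (clear depth 24)
  lookup 87.242.0.176: bits 01010111111100100000 walk d0:H3→d1:-→d2:-→d3:-→d4:-→d5:-→d6:-→d7:-→d8:-→d9:-→d10:-→d11:-→d12:-→d13:-→d14:-→d15:-→d16:H4→d17:-→d18:-→d19:-→d20:H6 -> H6

== LOOKUPS ==
["H2","H6","H6","H4","H3","H6","H6","H6"]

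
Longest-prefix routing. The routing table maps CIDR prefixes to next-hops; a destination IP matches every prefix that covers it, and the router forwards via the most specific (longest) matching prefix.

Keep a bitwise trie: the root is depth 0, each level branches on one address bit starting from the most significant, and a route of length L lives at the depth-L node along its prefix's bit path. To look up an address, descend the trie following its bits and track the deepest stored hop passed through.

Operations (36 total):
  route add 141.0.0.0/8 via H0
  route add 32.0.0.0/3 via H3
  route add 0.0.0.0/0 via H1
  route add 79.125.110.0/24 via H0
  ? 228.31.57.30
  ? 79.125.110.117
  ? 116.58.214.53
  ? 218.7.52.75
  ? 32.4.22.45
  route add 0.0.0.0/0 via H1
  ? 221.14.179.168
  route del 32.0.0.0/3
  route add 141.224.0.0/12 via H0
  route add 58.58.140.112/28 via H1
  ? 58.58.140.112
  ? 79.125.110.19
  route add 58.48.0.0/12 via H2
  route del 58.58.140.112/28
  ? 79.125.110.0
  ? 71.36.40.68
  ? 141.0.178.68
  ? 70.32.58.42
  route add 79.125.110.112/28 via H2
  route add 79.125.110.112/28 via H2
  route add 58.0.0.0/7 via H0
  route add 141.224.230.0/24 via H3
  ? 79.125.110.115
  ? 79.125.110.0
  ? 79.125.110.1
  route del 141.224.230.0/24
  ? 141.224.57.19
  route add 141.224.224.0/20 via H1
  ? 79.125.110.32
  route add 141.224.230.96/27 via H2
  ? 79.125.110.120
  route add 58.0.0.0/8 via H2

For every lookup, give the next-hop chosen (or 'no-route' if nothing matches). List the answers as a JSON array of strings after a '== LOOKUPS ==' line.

Trace:
  + 141.0.0.0/8 (H0) depth=8
  + 32.0.0.0/3 (H3) depth=3
  + 0.0.0.0/0 (H1) depth=0
  + 79.125.110.0/24 (H0) depth=24
  ? 228.31.57.30  path d0:H1→d1:-  best=H1
  ? 79.125.110.117  path d0:H1→d1:-→d2:-→d3:-→d4:-→d5:-→d6:-→d7:-→d8:-→d9:-→d10:-→d11:-→d12:-→d13:-→d14:-→d15:-→d16:-→d17:-→d18:-→d19:-→d20:-→d21:-→d22:-→d23:-→d24:H0  best=H0
  ? 116.58.214.53  path d0:H1→d1:-→d2:-  best=H1
  ? 218.7.52.75  path d0:H1→d1:-  best=H1
  ? 32.4.22.45  path d0:H1→d1:-→d2:-→d3:H3  best=H3
  + 0.0.0.0/0 (H1) depth=0
  ? 221.14.179.168  path d0:H1→d1:-  best=H1
  del 32.0.0.0/3 (clear depth 3)
  + 141.224.0.0/12 (H0) depth=12
  + 58.58.140.112/28 (H1) depth=28
  ? 58.58.140.112  path d0:H1→d1:-→d2:-→d3:-→d4:-→d5:-→d6:-→d7:-→d8:-→d9:-→d10:-→d11:-→d12:-→d13:-→d14:-→d15:-→d16:-→d17:-→d18:-→d19:-→d20:-→d21:-→d22:-→d23:-→d24:-→d25:-→d26:-→d27:-→d28:H1  best=H1
  ? 79.125.110.19  path d0:H1→d1:-→d2:-→d3:-→d4:-→d5:-→d6:-→d7:-→d8:-→d9:-→d10:-→d11:-→d12:-→d13:-→d14:-→d15:-→d16:-→d17:-→d18:-→d19:-→d20:-→d21:-→d22:-→d23:-→d24:H0  best=H0
  + 58.48.0.0/12 (H2) depth=12
  del 58.58.140.112/28 (clear depth 28)
  ? 79.125.110.0  path d0:H1→d1:-→d2:-→d3:-→d4:-→d5:-→d6:-→d7:-→d8:-→d9:-→d10:-→d11:-→d12:-→d13:-→d14:-→d15:-→d16:-→d17:-→d18:-→d19:-→d20:-→d21:-→d22:-→d23:-→d24:H0  best=H0
  ? 71.36.40.68  path d0:H1→d1:-→d2:-→d3:-→d4:-  best=H1
  ? 141.0.178.68  path d0:H1→d1:-→d2:-→d3:-→d4:-→d5:-→d6:-→d7:-→d8:H0  best=H0
  ? 70.32.58.42  path d0:H1→d1:-→d2:-→d3:-→d4:-  best=H1
  + 79.125.110.112/28 (H2) depth=28
  + 79.125.110.112/28 (H2) depth=28
  + 58.0.0.0/7 (H0) depth=7
  + 141.224.230.0/24 (H3) depth=24
  ? 79.125.110.115  path d0:H1→d1:-→d2:-→d3:-→d4:-→d5:-→d6:-→d7:-→d8:-→d9:-→d10:-→d11:-→d12:-→d13:-→d14:-→d15:-→d16:-→d17:-→d18:-→d19:-→d20:-→d21:-→d22:-→d23:-→d24:H0→d25:-→d26:-→d27:-→d28:H2  best=H2
  ? 79.125.110.0  path d0:H1→d1:-→d2:-→d3:-→d4:-→d5:-→d6:-→d7:-→d8:-→d9:-→d10:-→d11:-→d12:-→d13:-→d14:-→d15:-→d16:-→d17:-→d18:-→d19:-→d20:-→d21:-→d22:-→d23:-→d24:H0→d25:-  best=H0
  ? 79.125.110.1  path d0:H1→d1:-→d2:-→d3:-→d4:-→d5:-→d6:-→d7:-→d8:-→d9:-→d10:-→d11:-→d12:-→d13:-→d14:-→d15:-→d16:-→d17:-→d18:-→d19:-→d20:-→d21:-→d22:-→d23:-→d24:H0→d25:-  best=H0
  del 141.224.230.0/24 (clear depth 24)
  ? 141.224.57.19  path d0:H1→d1:-→d2:-→d3:-→d4:-→d5:-→d6:-→d7:-→d8:H0→d9:-→d10:-→d11:-→d12:H0→d13:-→d14:-→d15:-→d16:-  best=H0
  + 141.224.224.0/20 (H1) depth=20
  ? 79.125.110.32  path d0:H1→d1:-→d2:-→d3:-→d4:-→d5:-→d6:-→d7:-→d8:-→d9:-→d10:-→d11:-→d12:-→d13:-→d14:-→d15:-→d16:-→d17:-→d18:-→d19:-→d20:-→d21:-→d22:-→d23:-→d24:H0→d25:-  best=H0
  + 141.224.230.96/27 (H2) depth=27
  ? 79.125.110.120  path d0:H1→d1:-→d2:-→d3:-→d4:-→d5:-→d6:-→d7:-→d8:-→d9:-→d10:-→d11:-→d12:-→d13:-→d14:-→d15:-→d16:-→d17:-→d18:-→d19:-→d20:-→d21:-→d22:-→d23:-→d24:H0→d25:-→d26:-→d27:-→d28:H2  best=H2
  + 58.0.0.0/8 (H2) depth=8

== LOOKUPS ==
["H1","H0","H1","H1","H3","H1","H1","H0","H0","H1","H0","H1","H2","H0","H0","H0","H0","H2"]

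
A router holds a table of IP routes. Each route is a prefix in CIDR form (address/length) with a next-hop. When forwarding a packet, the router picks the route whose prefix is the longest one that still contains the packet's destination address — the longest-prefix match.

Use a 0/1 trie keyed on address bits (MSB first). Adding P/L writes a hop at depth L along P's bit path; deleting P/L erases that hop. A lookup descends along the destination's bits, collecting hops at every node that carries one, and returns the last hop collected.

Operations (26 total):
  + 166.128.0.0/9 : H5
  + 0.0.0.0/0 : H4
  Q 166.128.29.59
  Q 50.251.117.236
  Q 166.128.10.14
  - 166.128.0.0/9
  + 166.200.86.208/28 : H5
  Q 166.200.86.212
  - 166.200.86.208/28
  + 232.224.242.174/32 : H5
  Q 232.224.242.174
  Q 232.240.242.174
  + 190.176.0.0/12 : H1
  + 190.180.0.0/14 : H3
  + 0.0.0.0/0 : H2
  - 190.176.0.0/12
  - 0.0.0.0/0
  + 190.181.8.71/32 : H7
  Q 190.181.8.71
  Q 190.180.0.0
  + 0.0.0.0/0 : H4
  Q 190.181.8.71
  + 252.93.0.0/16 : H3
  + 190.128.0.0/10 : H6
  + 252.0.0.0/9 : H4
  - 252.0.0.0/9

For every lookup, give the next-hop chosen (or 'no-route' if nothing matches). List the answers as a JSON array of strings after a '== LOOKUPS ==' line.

Trace:
  + 166.128.0.0/9 (H5) depth=9
  + 0.0.0.0/0 (H4) depth=0
  lookup 166.128.29.59: bits 101001101 walk d0:H4→d1:-→d2:-→d3:-→d4:-→d5:-→d6:-→d7:-→d8:-→d9:H5 -> H5
  lookup 50.251.117.236: bits ε walk d0:H4 -> H4
  lookup 166.128.10.14: bits 101001101 walk d0:H4→d1:-→d2:-→d3:-→d4:-→d5:-→d6:-→d7:-→d8:-→d9:H5 -> H5
  - 166.128.0.0/9 clear@9
  + 166.200.86.208/28 (H5) depth=28
  lookup 166.200.86.212: bits 1010011011001000010101101101 walk d0:H4→d1:-→d2:-→d3:-→d4:-→d5:-→d6:-→d7:-→d8:-→d9:-→d10:-→d11:-→d12:-→d13:-→d14:-→d15:-→d16:-→d17:-→d18:-→d19:-→d20:-→d21:-→d22:-→d23:-→d24:-→d25:-→d26:-→d27:-→d28:H5 -> H5
  - 166.200.86.208/28 clear@28
  + 232.224.242.174/32 (H5) depth=32
  lookup 232.224.242.174: bits 11101000111000001111001010101110 walk d0:H4→d1:-→d2:-→d3:-→d4:-→d5:-→d6:-→d7:-→d8:-→d9:-→d10:-→d11:-→d12:-→d13:-→d14:-→d15:-→d16:-→d17:-→d18:-→d19:-→d20:-→d21:-→d22:-→d23:-→d24:-→d25:-→d26:-→d27:-→d28:-→d29:-→d30:-→d31:-→d32:H5 -> H5
  lookup 232.240.242.174: bits 11101000111 walk d0:H4→d1:-→d2:-→d3:-→d4:-→d5:-→d6:-→d7:-→d8:-→d9:-→d10:-→d11:- -> H4
  + 190.176.0.0/12 (H1) depth=12
  + 190.180.0.0/14 (H3) depth=14
  + 0.0.0.0/0 (H2) depth=0
  - 190.176.0.0/12 clear@12
  - 0.0.0.0/0 clear@0
  + 190.181.8.71/32 (H7) depth=32
  lookup 190.181.8.71: bits 10111110101101010000100001000111 walk d0:-→d1:-→d2:-→d3:-→d4:-→d5:-→d6:-→d7:-→d8:-→d9:-→d10:-→d11:-→d12:-→d13:-→d14:H3→d15:-→d16:-→d17:-→d18:-→d19:-→d20:-→d21:-→d22:-→d23:-→d24:-→d25:-→d26:-→d27:-→d28:-→d29:-→d30:-→d31:-→d32:H7 -> H7
  lookup 190.180.0.0: bits 101111101011010 walk d0:-→d1:-→d2:-→d3:-→d4:-→d5:-→d6:-→d7:-→d8:-→d9:-→d10:-→d11:-→d12:-→d13:-→d14:H3→d15:- -> H3
  + 0.0.0.0/0 (H4) depth=0
  lookup 190.181.8.71: bits 10111110101101010000100001000111 walk d0:H4→d1:-→d2:-→d3:-→d4:-→d5:-→d6:-→d7:-→d8:-→d9:-→d10:-→d11:-→d12:-→d13:-→d14:H3→d15:-→d16:-→d17:-→d18:-→d19:-→d20:-→d21:-→d22:-→d23:-→d24:-→d25:-→d26:-→d27:-→d28:-→d29:-→d30:-→d31:-→d32:H7 -> H7
  + 252.93.0.0/16 (H3) depth=16
  + 190.128.0.0/10 (H6) depth=10
  + 252.0.0.0/9 (H4) depth=9
  - 252.0.0.0/9 clear@9

== LOOKUPS ==
["H5","H4","H5","H5","H5","H4","H7","H3","H7"]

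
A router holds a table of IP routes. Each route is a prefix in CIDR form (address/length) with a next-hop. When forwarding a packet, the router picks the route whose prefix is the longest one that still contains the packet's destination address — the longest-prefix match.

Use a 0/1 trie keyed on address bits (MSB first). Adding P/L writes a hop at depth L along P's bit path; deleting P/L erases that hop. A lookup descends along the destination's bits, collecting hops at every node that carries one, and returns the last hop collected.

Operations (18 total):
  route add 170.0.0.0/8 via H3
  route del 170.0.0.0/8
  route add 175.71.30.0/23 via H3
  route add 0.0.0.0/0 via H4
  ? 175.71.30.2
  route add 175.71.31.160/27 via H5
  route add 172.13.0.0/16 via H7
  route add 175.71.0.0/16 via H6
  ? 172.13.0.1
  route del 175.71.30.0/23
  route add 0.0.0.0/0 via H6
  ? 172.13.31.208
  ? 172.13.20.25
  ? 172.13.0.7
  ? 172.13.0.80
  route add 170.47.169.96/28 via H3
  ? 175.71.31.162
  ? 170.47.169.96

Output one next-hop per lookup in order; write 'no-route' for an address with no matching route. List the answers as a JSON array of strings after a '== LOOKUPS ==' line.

Process each operation:
  + 170.0.0.0/8 (H3) depth=8
  del 170.0.0.0/8 (clear depth 8)
  + 175.71.30.0/23 (H3) depth=23
  + 0.0.0.0/0 (H4) depth=0
  lookup 175.71.30.2: bits 10101111010001110001111 walk d0:H4→d1:-→d2:-→d3:-→d4:-→d5:-→d6:-→d7:-→d8:-→d9:-→d10:-→d11:-→d12:-→d13:-→d14:-→d15:-→d16:-→d17:-→d18:-→d19:-→d20:-→d21:-→d22:-→d23:H3 -> H3
  + 175.71.31.160/27 (H5) depth=27
  + 172.13.0.0/16 (H7) depth=16
  + 175.71.0.0/16 (H6) depth=16
  lookup 172.13.0.1: bits 1010110000001101 walk d0:H4→d1:-→d2:-→d3:-→d4:-→d5:-→d6:-→d7:-→d8:-→d9:-→d10:-→d11:-→d12:-→d13:-→d14:-→d15:-→d16:H7 -> H7
  del 175.71.30.0/23 (clear depth 23)
  + 0.0.0.0/0 (H6) depth=0
  lookup 172.13.31.208: bits 1010110000001101 walk d0:H6→d1:-→d2:-→d3:-→d4:-→d5:-→d6:-→d7:-→d8:-→d9:-→d10:-→d11:-→d12:-→d13:-→d14:-→d15:-→d16:H7 -> H7
  lookup 172.13.20.25: bits 1010110000001101 walk d0:H6→d1:-→d2:-→d3:-→d4:-→d5:-→d6:-→d7:-→d8:-→d9:-→d10:-→d11:-→d12:-→d13:-→d14:-→d15:-→d16:H7 -> H7
  lookup 172.13.0.7: bits 1010110000001101 walk d0:H6→d1:-→d2:-→d3:-→d4:-→d5:-→d6:-→d7:-→d8:-→d9:-→d10:-→d11:-→d12:-→d13:-→d14:-→d15:-→d16:H7 -> H7
  lookup 172.13.0.80: bits 1010110000001101 walk d0:H6→d1:-→d2:-→d3:-→d4:-→d5:-→d6:-→d7:-→d8:-→d9:-→d10:-→d11:-→d12:-→d13:-→d14:-→d15:-→d16:H7 -> H7
  + 170.47.169.96/28 (H3) depth=28
  lookup 175.71.31.162: bits 101011110100011100011111101 walk d0:H6→d1:-→d2:-→d3:-→d4:-→d5:-→d6:-→d7:-→d8:-→d9:-→d10:-→d11:-→d12:-→d13:-→d14:-→d15:-→d16:H6→d17:-→d18:-→d19:-→d20:-→d21:-→d22:-→d23:-→d24:-→d25:-→d26:-→d27:H5 -> H5
  lookup 170.47.169.96: bits 1010101000101111101010010110 walk d0:H6→d1:-→d2:-→d3:-→d4:-→d5:-→d6:-→d7:-→d8:-→d9:-→d10:-→d11:-→d12:-→d13:-→d14:-→d15:-→d16:-→d17:-→d18:-→d19:-→d20:-→d21:-→d22:-→d23:-→d24:-→d25:-→d26:-→d27:-→d28:H3 -> H3

== LOOKUPS ==
["H3","H7","H7","H7","H7","H7","H5","H3"]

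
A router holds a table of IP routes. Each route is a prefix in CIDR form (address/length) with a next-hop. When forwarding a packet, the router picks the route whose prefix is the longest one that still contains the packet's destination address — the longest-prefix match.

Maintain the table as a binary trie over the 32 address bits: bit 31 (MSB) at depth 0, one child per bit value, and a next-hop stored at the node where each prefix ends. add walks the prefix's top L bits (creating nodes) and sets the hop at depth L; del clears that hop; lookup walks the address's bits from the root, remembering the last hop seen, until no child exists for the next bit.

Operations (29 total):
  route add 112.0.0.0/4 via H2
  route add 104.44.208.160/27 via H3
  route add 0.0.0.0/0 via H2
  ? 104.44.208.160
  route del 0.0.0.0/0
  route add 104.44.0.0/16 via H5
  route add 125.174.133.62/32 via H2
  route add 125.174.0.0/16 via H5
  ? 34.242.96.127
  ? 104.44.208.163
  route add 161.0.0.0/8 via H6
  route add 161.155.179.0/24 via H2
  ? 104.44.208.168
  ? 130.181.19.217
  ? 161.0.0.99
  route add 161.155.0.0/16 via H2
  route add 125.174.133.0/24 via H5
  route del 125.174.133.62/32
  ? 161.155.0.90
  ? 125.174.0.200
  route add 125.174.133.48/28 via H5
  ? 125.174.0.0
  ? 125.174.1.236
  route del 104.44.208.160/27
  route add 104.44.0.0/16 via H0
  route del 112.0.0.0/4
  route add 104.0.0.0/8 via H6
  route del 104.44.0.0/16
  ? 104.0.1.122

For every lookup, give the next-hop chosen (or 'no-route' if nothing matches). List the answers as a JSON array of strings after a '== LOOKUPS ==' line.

Apply in order:
  add 112.0.0.0/4 -> H2 at depth 4
  add 104.44.208.160/27 -> H3 at depth 27
  add 0.0.0.0/0 -> H2 at depth 0
  ? 104.44.208.160  path d0:H2→d1:-→d2:-→d3:-→d4:-→d5:-→d6:-→d7:-→d8:-→d9:-→d10:-→d11:-→d12:-→d13:-→d14:-→d15:-→d16:-→d17:-→d18:-→d19:-→d20:-→d21:-→d22:-→d23:-→d24:-→d25:-→d26:-→d27:H3  best=H3
  del 0.0.0.0/0 (clear depth 0)
  add 104.44.0.0/16 -> H5 at depth 16
  add 125.174.133.62/32 -> H2 at depth 32
  add 125.174.0.0/16 -> H5 at depth 16
  ? 34.242.96.127  path d0:-→d1:-  best=no-route
  ? 104.44.208.163  path d0:-→d1:-→d2:-→d3:-→d4:-→d5:-→d6:-→d7:-→d8:-→d9:-→d10:-→d11:-→d12:-→d13:-→d14:-→d15:-→d16:H5→d17:-→d18:-→d19:-→d20:-→d21:-→d22:-→d23:-→d24:-→d25:-→d26:-→d27:H3  best=H3
  add 161.0.0.0/8 -> H6 at depth 8
  add 161.155.179.0/24 -> H2 at depth 24
  ? 104.44.208.168  path d0:-→d1:-→d2:-→d3:-→d4:-→d5:-→d6:-→d7:-→d8:-→d9:-→d10:-→d11:-→d12:-→d13:-→d14:-→d15:-→d16:H5→d17:-→d18:-→d19:-→d20:-→d21:-→d22:-→d23:-→d24:-→d25:-→d26:-→d27:H3  best=H3
  ? 130.181.19.217  path d0:-→d1:-→d2:-  best=no-route
  ? 161.0.0.99  path d0:-→d1:-→d2:-→d3:-→d4:-→d5:-→d6:-→d7:-→d8:H6  best=H6
  add 161.155.0.0/16 -> H2 at depth 16
  add 125.174.133.0/24 -> H5 at depth 24
  del 125.174.133.62/32 (clear depth 32)
  ? 161.155.0.90  path d0:-→d1:-→d2:-→d3:-→d4:-→d5:-→d6:-→d7:-→d8:H6→d9:-→d10:-→d11:-→d12:-→d13:-→d14:-→d15:-→d16:H2  best=H2
  ? 125.174.0.200  path d0:-→d1:-→d2:-→d3:-→d4:H2→d5:-→d6:-→d7:-→d8:-→d9:-→d10:-→d11:-→d12:-→d13:-→d14:-→d15:-→d16:H5  best=H5
  add 125.174.133.48/28 -> H5 at depth 28
  ? 125.174.0.0  path d0:-→d1:-→d2:-→d3:-→d4:H2→d5:-→d6:-→d7:-→d8:-→d9:-→d10:-→d11:-→d12:-→d13:-→d14:-→d15:-→d16:H5  best=H5
  ? 125.174.1.236  path d0:-→d1:-→d2:-→d3:-→d4:H2→d5:-→d6:-→d7:-→d8:-→d9:-→d10:-→d11:-→d12:-→d13:-→d14:-→d15:-→d16:H5  best=H5
  del 104.44.208.160/27 (clear depth 27)
  add 104.44.0.0/16 -> H0 at depth 16
  del 112.0.0.0/4 (clear depth 4)
  add 104.0.0.0/8 -> H6 at depth 8
  del 104.44.0.0/16 (clear depth 16)
  ? 104.0.1.122  path d0:-→d1:-→d2:-→d3:-→d4:-→d5:-→d6:-→d7:-→d8:H6→d9:-→d10:-  best=H6

== LOOKUPS ==
["H3","no-route","H3","H3","no-route","H6","H2","H5","H5","H5","H6"]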